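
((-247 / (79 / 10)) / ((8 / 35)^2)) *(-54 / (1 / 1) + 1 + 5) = 28725.47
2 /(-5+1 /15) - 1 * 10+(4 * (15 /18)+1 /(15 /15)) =-674 /111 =-6.07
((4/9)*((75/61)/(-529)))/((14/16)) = -800/677649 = -0.00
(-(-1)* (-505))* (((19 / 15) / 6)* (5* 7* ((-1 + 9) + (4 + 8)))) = -671650 / 9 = -74627.78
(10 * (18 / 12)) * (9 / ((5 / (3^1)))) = 81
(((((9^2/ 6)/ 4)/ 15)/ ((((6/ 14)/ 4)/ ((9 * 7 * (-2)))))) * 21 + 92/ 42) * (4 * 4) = -9331408/ 105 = -88870.55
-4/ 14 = -2/ 7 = -0.29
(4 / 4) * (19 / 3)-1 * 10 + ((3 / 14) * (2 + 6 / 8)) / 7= -4213 / 1176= -3.58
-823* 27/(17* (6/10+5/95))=-2110995/1054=-2002.84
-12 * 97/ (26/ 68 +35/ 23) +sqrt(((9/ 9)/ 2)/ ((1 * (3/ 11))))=-910248/ 1489 +sqrt(66)/ 6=-609.96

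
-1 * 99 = -99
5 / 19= 0.26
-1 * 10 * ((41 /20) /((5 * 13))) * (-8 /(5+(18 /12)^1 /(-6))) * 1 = 656 /1235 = 0.53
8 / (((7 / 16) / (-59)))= -7552 / 7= -1078.86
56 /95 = 0.59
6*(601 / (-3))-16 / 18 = -10826 / 9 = -1202.89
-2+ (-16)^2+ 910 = 1164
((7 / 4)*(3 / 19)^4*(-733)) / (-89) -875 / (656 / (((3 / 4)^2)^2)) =-804599565651 / 1947817283584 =-0.41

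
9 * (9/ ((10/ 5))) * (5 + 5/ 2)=1215/ 4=303.75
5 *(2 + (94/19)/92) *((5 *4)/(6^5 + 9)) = 17950/680409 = 0.03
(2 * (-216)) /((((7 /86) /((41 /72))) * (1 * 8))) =-5289 /14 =-377.79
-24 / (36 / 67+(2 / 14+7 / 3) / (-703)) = -2967363 / 65998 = -44.96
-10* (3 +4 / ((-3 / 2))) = -10 / 3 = -3.33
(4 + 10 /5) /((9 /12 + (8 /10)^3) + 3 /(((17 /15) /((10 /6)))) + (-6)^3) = -51000 /1787773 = -0.03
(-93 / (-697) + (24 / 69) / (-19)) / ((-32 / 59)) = -2068835 / 9746848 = -0.21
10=10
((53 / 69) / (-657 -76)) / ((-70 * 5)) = 0.00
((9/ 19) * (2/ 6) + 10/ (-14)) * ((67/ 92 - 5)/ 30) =4847/ 61180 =0.08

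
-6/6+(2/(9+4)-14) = -193/13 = -14.85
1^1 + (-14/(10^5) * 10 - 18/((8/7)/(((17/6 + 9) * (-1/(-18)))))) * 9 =-922001/10000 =-92.20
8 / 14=0.57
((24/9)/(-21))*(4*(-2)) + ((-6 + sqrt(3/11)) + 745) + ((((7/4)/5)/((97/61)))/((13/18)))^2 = sqrt(33)/11 + 7414233538987/10017762300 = 740.63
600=600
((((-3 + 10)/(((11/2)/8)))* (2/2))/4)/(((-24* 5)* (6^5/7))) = -49/2566080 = -0.00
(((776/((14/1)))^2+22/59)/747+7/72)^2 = 5291844190873969/298481460411456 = 17.73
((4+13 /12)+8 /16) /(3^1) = 1.86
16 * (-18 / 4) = -72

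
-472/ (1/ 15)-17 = -7097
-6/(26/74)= -222/13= -17.08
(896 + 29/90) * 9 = 80669/10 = 8066.90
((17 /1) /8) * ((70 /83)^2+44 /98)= 3329093 /1350244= 2.47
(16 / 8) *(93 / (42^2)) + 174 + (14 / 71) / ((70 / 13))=18175207 / 104370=174.14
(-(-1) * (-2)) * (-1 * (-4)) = -8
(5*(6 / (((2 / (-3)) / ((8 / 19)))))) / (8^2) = -45 / 152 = -0.30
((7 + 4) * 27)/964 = 297/964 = 0.31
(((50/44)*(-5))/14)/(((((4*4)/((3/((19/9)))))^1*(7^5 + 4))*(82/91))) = -43875/18438842752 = -0.00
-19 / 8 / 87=-0.03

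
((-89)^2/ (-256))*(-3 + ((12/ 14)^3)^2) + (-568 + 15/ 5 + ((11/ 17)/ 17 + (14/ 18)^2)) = -341098493446253/ 705035632896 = -483.80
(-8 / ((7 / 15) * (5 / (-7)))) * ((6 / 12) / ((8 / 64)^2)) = 768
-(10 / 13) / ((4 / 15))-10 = -335 / 26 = -12.88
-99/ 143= -9/ 13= -0.69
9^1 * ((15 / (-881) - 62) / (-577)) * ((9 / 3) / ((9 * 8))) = 163911 / 4066696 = 0.04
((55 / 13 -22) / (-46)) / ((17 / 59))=13629 / 10166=1.34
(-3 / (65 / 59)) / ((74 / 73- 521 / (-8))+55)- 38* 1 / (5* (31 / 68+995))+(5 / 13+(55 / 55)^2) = 32432187094 / 23943998975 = 1.35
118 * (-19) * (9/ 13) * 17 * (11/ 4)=-1886643/ 26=-72563.19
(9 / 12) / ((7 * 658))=3 / 18424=0.00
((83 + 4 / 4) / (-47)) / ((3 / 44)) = -1232 / 47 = -26.21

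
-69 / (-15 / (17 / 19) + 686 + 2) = -1173 / 11411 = -0.10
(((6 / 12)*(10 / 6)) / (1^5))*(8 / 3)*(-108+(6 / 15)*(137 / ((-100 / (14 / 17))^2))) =-390136574 / 1625625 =-239.99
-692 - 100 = -792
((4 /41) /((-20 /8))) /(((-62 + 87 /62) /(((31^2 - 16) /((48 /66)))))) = 128898 /154037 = 0.84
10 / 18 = 5 / 9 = 0.56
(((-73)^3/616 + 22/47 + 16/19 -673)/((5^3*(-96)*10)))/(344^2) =143376137/1562285125632000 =0.00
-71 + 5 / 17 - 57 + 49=-1338 / 17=-78.71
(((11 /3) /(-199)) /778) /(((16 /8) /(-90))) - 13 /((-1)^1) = 13.00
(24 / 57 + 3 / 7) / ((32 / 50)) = 2825 / 2128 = 1.33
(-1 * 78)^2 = 6084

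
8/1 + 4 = 12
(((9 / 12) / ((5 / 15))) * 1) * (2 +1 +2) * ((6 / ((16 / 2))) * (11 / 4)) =1485 / 64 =23.20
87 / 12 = 29 / 4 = 7.25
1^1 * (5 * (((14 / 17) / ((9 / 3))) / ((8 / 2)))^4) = 12005 / 108243216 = 0.00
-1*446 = -446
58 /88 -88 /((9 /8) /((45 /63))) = -153053 /2772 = -55.21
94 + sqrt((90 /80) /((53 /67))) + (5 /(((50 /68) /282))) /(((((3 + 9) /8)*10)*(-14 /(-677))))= 3*sqrt(7102) /212 + 1098296 /175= 6277.17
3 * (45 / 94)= 1.44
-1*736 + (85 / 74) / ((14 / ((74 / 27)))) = -278123 / 378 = -735.78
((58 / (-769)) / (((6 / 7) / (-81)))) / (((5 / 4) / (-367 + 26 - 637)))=-21441672 / 3845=-5576.51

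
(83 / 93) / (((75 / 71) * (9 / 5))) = 5893 / 12555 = 0.47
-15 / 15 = -1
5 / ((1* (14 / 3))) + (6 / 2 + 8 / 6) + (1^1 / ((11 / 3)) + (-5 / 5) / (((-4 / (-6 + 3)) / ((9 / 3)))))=3167 / 924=3.43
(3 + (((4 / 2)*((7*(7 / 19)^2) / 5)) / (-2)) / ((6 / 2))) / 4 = 0.73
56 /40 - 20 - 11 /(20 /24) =-159 /5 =-31.80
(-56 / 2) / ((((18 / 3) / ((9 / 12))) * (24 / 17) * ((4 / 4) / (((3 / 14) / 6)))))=-17 / 192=-0.09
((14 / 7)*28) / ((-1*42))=-1.33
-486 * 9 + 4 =-4370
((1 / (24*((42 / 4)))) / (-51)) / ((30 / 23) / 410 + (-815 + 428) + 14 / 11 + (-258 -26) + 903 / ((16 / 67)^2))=-663872 / 129384959530239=-0.00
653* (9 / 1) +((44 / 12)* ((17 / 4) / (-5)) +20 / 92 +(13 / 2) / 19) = 154027891 / 26220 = 5874.44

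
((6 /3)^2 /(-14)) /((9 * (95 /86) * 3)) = -172 /17955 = -0.01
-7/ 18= -0.39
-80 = -80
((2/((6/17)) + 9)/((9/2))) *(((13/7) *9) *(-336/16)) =-1144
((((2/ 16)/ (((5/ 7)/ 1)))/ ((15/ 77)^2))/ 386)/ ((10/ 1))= 41503/ 34740000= 0.00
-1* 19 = -19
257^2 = 66049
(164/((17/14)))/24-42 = -1855/51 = -36.37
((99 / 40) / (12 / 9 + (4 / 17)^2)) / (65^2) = 85833 / 203476000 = 0.00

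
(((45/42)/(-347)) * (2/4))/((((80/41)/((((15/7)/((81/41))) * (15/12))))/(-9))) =0.01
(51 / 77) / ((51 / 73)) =73 / 77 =0.95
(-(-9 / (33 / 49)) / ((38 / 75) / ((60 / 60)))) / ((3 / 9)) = 33075 / 418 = 79.13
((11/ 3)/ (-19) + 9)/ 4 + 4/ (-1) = -205/ 114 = -1.80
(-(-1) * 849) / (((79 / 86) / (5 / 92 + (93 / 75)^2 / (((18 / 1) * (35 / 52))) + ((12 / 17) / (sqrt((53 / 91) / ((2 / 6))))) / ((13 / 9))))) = 39951885703 / 238481250 + 2628504 * sqrt(14469) / 925327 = 509.22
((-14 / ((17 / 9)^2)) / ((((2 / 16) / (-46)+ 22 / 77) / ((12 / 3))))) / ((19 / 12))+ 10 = -412294 / 16473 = -25.03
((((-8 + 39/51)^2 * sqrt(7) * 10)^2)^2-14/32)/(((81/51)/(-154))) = -31626248524449976068819301/88633153368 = -356821881233758.25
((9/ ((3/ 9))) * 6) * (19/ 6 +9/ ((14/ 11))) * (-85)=-986850/ 7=-140978.57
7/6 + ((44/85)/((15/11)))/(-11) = 2887/2550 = 1.13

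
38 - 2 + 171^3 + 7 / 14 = 10000495 / 2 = 5000247.50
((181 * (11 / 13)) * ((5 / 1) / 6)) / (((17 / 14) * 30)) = 13937 / 3978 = 3.50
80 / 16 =5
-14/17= -0.82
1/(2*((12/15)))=5/8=0.62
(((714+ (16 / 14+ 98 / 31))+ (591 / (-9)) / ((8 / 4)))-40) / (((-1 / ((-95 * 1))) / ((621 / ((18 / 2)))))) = 1836280555 / 434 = 4231061.19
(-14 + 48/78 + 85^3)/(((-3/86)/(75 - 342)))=61105333954/13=4700410304.15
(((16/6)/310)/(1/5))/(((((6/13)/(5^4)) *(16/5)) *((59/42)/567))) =7346.48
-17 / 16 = -1.06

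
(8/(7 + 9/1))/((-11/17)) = -17/22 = -0.77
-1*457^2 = -208849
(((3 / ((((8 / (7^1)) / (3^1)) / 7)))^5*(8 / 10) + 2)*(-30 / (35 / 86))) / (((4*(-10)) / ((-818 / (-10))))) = 880047204613044081 / 14336000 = 61387221303.92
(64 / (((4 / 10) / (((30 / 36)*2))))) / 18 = 400 / 27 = 14.81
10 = 10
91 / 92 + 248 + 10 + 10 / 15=71665 / 276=259.66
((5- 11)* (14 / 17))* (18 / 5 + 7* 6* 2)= -36792 / 85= -432.85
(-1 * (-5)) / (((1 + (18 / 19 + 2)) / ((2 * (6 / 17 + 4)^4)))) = 1139489888 / 1252815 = 909.54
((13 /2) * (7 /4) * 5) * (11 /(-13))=-385 /8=-48.12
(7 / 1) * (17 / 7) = 17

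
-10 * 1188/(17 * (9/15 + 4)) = -59400/391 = -151.92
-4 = -4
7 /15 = 0.47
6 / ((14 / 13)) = 39 / 7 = 5.57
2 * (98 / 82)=98 / 41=2.39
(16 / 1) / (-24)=-2 / 3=-0.67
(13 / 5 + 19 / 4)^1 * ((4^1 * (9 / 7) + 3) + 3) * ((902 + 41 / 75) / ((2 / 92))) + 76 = 425041289 / 125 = 3400330.31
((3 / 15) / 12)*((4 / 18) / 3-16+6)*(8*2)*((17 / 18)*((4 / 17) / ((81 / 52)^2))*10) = -11594752 / 4782969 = -2.42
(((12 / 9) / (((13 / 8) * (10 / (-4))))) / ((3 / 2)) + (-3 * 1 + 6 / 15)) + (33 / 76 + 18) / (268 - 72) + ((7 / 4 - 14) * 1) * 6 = -664234679 / 8714160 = -76.22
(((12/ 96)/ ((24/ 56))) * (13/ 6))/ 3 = 91/ 432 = 0.21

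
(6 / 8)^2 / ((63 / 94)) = 47 / 56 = 0.84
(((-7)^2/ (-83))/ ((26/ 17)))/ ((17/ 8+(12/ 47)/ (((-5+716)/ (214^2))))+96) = -0.00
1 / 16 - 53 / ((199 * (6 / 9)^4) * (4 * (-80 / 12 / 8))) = 14869 / 31840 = 0.47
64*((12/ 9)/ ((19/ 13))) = 3328/ 57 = 58.39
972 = 972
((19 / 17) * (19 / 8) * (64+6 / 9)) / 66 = 35017 / 13464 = 2.60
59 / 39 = 1.51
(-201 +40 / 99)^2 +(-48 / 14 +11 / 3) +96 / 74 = 102148286710 / 2538459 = 40240.27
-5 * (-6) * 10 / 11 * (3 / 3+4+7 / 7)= 163.64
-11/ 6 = -1.83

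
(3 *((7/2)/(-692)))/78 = -0.00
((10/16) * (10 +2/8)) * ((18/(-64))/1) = -1845/1024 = -1.80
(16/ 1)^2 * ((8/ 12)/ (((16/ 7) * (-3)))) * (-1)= 224/ 9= 24.89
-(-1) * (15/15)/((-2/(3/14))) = -3/28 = -0.11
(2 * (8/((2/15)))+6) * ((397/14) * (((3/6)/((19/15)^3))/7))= 12058875/96026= 125.58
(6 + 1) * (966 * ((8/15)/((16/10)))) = 2254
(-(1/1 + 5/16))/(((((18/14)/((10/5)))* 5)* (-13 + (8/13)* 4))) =637/16440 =0.04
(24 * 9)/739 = 216/739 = 0.29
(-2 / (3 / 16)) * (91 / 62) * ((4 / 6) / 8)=-364 / 279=-1.30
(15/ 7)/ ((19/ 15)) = 225/ 133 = 1.69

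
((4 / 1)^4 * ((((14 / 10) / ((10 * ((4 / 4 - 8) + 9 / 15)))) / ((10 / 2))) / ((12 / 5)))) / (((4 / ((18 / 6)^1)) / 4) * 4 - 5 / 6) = -14 / 15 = -0.93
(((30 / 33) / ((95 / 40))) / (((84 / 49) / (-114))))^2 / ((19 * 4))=19600 / 2299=8.53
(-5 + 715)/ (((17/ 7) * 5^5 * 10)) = 497/ 53125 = 0.01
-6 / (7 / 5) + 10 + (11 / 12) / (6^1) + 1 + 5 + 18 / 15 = 13.07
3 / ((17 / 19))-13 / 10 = 349 / 170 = 2.05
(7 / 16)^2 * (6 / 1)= 147 / 128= 1.15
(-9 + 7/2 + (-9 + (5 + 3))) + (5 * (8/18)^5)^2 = -45275768413/6973568802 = -6.49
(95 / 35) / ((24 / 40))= 95 / 21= 4.52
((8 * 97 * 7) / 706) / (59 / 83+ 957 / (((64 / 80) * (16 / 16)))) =901712 / 140279023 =0.01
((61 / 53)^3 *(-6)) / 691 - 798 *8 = -656749022574 / 102874007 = -6384.01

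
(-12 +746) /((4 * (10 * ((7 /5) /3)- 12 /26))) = 14313 /328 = 43.64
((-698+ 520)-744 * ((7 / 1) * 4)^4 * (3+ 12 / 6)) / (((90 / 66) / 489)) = -4099731252914 / 5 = -819946250582.80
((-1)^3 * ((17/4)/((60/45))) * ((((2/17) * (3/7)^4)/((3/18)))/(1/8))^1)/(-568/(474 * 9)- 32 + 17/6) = 6219828/300108193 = 0.02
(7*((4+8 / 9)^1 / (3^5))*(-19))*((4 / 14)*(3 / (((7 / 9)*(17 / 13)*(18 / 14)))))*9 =-21736 / 1377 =-15.79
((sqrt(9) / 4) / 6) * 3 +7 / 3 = 65 / 24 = 2.71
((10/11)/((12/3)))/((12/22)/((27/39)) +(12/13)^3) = 0.14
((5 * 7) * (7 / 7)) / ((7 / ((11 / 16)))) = 55 / 16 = 3.44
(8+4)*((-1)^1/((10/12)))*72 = -5184/5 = -1036.80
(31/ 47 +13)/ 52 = 321/ 1222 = 0.26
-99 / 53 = -1.87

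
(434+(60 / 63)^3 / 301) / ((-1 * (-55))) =1209809474 / 153315855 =7.89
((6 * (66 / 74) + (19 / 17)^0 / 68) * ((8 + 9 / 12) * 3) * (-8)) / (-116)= 1417605 / 145928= 9.71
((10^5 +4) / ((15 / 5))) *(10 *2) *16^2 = 512020480 / 3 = 170673493.33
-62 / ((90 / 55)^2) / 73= -3751 / 11826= -0.32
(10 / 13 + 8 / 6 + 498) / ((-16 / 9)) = -3657 / 13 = -281.31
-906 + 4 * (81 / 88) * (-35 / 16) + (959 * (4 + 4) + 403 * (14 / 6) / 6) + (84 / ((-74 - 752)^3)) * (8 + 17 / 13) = 2865840318116995 / 414458108064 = 6914.67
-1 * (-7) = 7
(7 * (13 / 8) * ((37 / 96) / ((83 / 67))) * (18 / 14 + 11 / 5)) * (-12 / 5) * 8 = -236.85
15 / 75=1 / 5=0.20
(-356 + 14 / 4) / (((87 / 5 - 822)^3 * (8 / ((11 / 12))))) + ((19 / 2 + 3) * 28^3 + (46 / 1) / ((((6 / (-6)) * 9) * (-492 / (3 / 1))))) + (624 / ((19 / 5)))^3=5510486467827261810453887 / 1171857304051428672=4702352.79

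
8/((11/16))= 128/11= 11.64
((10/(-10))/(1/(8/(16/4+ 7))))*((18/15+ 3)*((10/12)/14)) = -2/11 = -0.18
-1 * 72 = -72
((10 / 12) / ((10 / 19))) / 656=19 / 7872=0.00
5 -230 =-225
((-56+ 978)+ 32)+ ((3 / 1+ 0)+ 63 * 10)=1587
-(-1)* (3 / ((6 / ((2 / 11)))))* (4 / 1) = 4 / 11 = 0.36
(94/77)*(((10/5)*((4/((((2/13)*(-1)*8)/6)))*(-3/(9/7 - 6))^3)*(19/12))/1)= -568841/29282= -19.43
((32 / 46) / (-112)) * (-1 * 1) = 1 / 161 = 0.01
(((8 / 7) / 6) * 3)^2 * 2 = 32 / 49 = 0.65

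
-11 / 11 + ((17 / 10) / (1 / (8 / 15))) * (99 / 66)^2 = 26 / 25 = 1.04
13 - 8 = 5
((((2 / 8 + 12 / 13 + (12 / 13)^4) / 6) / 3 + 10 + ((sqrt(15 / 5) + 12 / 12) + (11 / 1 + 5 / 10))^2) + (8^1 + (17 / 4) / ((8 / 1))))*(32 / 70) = 80*sqrt(3) / 7 + 292643921 / 3598686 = 101.11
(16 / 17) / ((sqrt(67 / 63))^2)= 1008 / 1139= 0.88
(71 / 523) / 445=71 / 232735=0.00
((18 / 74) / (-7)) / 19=-9 / 4921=-0.00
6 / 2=3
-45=-45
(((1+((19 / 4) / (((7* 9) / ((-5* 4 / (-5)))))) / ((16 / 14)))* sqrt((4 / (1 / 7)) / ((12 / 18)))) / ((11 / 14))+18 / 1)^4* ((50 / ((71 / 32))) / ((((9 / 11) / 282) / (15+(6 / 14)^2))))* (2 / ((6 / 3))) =1370837085612800* sqrt(42) / 231957+130600324356461459600 / 3375670221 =76989082752.16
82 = 82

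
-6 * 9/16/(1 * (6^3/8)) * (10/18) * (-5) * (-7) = -175/72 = -2.43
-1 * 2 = -2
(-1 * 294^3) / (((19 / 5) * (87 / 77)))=-3261230280 / 551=-5918748.24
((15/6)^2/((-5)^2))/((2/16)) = 2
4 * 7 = 28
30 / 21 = 10 / 7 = 1.43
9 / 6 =3 / 2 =1.50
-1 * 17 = -17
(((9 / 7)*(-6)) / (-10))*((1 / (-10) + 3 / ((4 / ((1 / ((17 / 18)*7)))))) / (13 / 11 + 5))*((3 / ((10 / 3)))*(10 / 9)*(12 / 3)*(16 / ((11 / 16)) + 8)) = 74304 / 354025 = 0.21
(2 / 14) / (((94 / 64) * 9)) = 32 / 2961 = 0.01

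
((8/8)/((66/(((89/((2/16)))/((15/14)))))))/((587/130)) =129584/58113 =2.23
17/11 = 1.55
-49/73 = -0.67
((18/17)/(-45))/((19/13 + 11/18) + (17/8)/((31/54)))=-29016/7120705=-0.00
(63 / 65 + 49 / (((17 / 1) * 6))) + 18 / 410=81197 / 54366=1.49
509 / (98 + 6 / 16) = 4072 / 787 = 5.17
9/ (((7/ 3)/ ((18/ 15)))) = 162/ 35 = 4.63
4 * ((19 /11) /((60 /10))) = 38 /33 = 1.15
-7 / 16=-0.44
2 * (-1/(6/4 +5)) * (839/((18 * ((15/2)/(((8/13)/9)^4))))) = -13746176/328867205355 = -0.00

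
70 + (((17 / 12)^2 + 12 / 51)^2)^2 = 95.28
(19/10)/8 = 19/80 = 0.24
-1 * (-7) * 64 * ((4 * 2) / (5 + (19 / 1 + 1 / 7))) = 25088 / 169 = 148.45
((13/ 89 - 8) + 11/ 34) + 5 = -7657/ 3026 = -2.53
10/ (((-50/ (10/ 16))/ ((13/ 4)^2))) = -169/ 128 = -1.32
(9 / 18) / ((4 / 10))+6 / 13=89 / 52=1.71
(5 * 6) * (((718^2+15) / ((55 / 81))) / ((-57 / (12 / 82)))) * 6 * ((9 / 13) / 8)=-3382451379 / 111397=-30363.94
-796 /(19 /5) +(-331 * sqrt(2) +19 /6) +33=-331 * sqrt(2) - 19757 /114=-641.41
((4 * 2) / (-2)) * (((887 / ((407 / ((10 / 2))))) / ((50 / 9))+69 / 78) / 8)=-1.42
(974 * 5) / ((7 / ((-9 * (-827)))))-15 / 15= 36247403 / 7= 5178200.43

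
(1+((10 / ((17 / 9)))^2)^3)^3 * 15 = 2251726315697618425130749717919865135 / 14063084452067724991009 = 160116105636167.35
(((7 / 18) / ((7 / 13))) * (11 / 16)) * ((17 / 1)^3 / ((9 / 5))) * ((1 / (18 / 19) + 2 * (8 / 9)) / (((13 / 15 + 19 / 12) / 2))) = 298587575 / 95256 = 3134.58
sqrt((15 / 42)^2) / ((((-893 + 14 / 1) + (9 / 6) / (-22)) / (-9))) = 330 / 90251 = 0.00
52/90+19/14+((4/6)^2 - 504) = -316021/630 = -501.62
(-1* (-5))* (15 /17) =75 /17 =4.41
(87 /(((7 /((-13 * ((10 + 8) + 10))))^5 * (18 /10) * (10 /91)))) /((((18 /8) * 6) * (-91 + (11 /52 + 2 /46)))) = 1200016694775808 /8791011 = 136504970.22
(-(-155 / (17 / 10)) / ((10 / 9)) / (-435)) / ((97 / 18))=-1674 / 47821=-0.04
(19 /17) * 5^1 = 95 /17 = 5.59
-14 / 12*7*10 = -245 / 3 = -81.67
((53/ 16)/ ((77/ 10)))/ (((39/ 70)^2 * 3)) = 46375/ 100386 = 0.46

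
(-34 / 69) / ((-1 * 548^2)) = 17 / 10360488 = 0.00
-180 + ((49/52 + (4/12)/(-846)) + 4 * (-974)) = -268904933/65988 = -4075.06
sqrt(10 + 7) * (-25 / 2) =-25 * sqrt(17) / 2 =-51.54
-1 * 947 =-947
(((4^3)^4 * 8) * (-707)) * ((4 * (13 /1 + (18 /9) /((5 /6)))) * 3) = -17536029347020.80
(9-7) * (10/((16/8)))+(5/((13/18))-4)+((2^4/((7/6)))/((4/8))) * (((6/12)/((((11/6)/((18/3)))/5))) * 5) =1136136/1001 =1135.00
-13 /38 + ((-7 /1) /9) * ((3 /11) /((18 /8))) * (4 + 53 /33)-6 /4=-441455 /186219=-2.37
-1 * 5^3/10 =-25/2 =-12.50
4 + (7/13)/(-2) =97/26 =3.73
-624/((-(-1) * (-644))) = 0.97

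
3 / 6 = 1 / 2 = 0.50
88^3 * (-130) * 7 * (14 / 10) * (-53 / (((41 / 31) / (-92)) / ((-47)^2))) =-289893548995162112 / 41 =-7070574365735661.27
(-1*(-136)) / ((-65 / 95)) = -2584 / 13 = -198.77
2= 2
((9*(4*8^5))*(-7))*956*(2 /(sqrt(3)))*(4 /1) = -21051211776*sqrt(3) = -36461768356.92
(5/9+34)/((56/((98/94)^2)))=106673/159048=0.67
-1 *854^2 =-729316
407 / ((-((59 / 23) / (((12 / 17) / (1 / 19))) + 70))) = -2134308 / 368083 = -5.80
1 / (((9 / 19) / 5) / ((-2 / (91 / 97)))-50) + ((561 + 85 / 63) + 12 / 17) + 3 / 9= 556497400561 / 987803649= 563.37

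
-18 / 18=-1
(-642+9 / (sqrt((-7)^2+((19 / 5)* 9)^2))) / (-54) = 107 / 9 - 5* sqrt(30466) / 182796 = 11.88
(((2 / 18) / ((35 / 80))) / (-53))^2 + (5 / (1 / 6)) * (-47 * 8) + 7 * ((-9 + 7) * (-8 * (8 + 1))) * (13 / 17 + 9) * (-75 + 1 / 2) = -141119652741664 / 189531657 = -744570.35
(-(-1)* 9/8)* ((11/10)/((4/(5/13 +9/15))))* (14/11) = 126/325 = 0.39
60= 60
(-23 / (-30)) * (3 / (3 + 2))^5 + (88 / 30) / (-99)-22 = -18537199 / 843750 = -21.97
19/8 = 2.38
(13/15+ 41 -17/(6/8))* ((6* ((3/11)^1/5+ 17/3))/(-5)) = -181248/1375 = -131.82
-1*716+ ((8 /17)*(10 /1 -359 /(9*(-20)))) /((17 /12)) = -181564 /255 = -712.02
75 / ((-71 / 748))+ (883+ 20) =8013 / 71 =112.86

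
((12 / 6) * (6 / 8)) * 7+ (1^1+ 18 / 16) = 101 / 8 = 12.62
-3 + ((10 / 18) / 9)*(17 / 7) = -1616 / 567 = -2.85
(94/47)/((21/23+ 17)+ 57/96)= 1472/13621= 0.11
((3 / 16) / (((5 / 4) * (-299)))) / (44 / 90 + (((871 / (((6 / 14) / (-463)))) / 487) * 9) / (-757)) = -0.00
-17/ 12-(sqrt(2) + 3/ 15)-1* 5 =-8.03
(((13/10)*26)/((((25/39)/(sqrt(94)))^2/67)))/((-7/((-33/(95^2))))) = 53423521866/197421875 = 270.61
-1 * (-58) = 58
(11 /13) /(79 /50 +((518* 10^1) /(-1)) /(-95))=10450 /692913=0.02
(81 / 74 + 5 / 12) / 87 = 671 / 38628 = 0.02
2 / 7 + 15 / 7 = 17 / 7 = 2.43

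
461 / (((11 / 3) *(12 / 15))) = 6915 / 44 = 157.16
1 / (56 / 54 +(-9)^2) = 27 / 2215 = 0.01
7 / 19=0.37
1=1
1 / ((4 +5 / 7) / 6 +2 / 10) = 70 / 69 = 1.01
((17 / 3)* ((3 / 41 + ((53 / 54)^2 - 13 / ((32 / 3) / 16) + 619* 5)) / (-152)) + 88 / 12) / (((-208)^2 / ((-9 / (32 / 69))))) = 134621701373 / 2795433099264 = 0.05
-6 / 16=-3 / 8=-0.38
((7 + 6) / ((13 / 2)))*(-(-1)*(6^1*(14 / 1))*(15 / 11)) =2520 / 11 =229.09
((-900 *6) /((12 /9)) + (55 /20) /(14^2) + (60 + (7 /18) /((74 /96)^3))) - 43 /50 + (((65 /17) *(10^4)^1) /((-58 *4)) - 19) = -2042867666227949 /489449808400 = -4173.80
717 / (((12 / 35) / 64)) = 133840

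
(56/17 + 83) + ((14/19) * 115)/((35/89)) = 97471/323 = 301.77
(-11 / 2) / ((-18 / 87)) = 26.58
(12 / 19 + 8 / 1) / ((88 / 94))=1927 / 209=9.22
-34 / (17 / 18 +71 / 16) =-4896 / 775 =-6.32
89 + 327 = 416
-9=-9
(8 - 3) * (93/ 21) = 155/ 7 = 22.14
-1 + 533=532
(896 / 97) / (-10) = -448 / 485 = -0.92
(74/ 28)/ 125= 37/ 1750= 0.02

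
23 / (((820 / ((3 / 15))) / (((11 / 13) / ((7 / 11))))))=2783 / 373100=0.01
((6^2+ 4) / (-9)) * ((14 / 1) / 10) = -6.22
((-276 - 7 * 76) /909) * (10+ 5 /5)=-88 /9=-9.78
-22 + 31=9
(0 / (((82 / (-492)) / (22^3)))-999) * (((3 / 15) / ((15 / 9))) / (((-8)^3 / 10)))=2997 / 1280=2.34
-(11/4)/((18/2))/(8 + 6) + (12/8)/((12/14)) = 871/504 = 1.73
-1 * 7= -7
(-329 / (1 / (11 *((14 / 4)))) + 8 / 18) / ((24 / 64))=-911956 / 27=-33776.15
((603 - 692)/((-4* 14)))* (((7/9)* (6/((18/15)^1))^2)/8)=2225/576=3.86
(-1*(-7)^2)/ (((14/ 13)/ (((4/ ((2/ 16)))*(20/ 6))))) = -14560/ 3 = -4853.33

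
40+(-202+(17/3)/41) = -19909/123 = -161.86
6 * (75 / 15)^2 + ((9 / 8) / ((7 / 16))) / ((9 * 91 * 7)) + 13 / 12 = 8084191 / 53508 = 151.08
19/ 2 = 9.50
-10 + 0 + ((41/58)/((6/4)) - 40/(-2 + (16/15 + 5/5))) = -53029/87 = -609.53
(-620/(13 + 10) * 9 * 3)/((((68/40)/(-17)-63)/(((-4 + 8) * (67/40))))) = 1121580/14513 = 77.28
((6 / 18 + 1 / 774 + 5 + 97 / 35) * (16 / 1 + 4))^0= 1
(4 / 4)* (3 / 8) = 3 / 8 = 0.38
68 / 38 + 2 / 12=223 / 114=1.96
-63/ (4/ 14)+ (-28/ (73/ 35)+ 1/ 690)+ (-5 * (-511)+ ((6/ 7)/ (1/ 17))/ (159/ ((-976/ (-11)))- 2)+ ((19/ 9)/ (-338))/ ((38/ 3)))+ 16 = 54845097267869/ 24192610260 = 2267.02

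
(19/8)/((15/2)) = 0.32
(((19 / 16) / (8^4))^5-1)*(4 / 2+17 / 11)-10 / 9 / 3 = -1405980728211813727575950441 / 359050968425544864887734272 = -3.92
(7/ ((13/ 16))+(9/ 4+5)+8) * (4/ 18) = 1241/ 234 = 5.30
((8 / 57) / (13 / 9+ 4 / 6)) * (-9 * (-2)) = 432 / 361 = 1.20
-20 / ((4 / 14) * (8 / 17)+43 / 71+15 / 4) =-675920 / 151747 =-4.45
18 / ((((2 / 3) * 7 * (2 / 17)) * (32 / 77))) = 5049 / 64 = 78.89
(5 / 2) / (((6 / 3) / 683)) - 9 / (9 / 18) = 3343 / 4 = 835.75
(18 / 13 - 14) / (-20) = 41 / 65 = 0.63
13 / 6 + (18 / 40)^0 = 19 / 6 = 3.17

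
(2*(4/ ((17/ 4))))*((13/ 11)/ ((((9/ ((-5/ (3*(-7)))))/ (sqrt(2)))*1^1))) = 2080*sqrt(2)/ 35343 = 0.08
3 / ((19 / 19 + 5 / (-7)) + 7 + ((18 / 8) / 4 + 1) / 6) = 2016 / 5071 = 0.40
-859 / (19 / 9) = -7731 / 19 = -406.89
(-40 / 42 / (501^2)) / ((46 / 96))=-320 / 40411161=-0.00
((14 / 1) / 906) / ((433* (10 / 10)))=7 / 196149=0.00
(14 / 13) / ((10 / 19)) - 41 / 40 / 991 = 1053891 / 515320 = 2.05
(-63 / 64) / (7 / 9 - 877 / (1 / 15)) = 567 / 7576832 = 0.00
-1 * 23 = -23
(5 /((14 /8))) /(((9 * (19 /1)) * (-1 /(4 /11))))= -0.01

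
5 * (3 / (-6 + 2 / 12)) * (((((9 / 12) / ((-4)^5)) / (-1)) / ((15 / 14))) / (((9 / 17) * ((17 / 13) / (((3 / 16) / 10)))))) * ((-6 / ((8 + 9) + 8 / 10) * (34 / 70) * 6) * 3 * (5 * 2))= 0.00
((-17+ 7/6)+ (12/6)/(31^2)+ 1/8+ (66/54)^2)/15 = -1770095/1868184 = -0.95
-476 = -476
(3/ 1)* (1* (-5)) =-15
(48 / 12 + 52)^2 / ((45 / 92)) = 288512 / 45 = 6411.38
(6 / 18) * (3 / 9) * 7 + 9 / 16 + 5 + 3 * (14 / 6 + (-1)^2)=2353 / 144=16.34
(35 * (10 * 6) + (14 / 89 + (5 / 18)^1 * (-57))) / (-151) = -1113029 / 80634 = -13.80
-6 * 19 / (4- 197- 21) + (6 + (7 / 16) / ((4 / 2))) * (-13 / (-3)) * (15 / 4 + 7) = 11924675 / 41088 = 290.22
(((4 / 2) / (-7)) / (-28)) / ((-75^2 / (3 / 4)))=-1 / 735000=-0.00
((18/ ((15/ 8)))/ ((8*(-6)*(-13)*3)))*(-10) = -2/ 39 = -0.05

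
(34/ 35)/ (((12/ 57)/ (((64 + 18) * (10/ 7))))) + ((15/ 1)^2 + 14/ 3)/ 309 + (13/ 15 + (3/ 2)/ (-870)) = 2856566269/ 5269068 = 542.14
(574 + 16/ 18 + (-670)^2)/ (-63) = -4045274/ 567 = -7134.52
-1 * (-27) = 27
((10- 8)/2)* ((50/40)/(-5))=-1/4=-0.25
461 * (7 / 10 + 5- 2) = 1705.70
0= 0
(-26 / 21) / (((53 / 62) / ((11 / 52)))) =-341 / 1113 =-0.31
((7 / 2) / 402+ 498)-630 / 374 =74621353 / 150348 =496.32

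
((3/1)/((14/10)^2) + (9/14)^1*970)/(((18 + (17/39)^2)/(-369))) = -17191056870/1355683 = -12680.74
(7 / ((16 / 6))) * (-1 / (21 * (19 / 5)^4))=-625 / 1042568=-0.00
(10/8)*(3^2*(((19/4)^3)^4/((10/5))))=99599171357977245/134217728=742071653.59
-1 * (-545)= 545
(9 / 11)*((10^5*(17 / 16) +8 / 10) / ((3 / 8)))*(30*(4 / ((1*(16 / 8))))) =153001152 / 11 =13909195.64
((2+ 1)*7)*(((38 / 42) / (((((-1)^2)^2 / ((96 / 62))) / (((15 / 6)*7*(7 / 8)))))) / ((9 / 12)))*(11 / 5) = 40964 / 31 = 1321.42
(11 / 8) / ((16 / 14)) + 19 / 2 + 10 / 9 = 6805 / 576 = 11.81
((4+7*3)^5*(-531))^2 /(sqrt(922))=26889896392822265625*sqrt(922) /922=885571575426013667.45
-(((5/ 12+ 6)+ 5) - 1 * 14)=31/ 12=2.58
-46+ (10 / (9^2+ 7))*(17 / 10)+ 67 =1865 / 88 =21.19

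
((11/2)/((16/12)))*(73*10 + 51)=25773/8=3221.62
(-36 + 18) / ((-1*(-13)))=-18 / 13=-1.38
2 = 2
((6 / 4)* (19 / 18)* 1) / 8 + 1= 1.20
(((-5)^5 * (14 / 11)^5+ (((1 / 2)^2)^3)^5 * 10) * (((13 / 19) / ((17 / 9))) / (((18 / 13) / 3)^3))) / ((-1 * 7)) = 25771131296681103511945 / 4691860641093255168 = 5492.73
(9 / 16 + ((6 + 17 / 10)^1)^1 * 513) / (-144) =-35117 / 1280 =-27.44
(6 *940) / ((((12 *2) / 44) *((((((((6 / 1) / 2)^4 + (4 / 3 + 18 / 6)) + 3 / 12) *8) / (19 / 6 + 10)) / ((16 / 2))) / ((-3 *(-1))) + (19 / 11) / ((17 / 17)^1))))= 682440 / 257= 2655.41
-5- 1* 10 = -15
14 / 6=7 / 3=2.33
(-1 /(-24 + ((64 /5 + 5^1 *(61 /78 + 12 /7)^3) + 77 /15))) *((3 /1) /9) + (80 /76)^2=23248498506040 /21070155415363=1.10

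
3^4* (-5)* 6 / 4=-1215 / 2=-607.50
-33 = -33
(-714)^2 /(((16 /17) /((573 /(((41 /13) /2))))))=16139249217 /82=196820112.40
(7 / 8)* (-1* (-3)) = 21 / 8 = 2.62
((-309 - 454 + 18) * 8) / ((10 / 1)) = -596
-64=-64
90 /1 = 90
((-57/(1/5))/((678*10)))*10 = -95/226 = -0.42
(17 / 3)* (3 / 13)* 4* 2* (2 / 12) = 68 / 39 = 1.74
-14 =-14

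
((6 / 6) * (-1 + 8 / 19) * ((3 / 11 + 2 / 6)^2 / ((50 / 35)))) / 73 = -280 / 137313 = -0.00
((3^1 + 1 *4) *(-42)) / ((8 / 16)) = -588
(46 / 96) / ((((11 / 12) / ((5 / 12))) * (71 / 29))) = 3335 / 37488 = 0.09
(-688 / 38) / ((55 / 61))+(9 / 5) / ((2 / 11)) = -21277 / 2090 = -10.18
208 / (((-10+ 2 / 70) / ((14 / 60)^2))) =-17836 / 15705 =-1.14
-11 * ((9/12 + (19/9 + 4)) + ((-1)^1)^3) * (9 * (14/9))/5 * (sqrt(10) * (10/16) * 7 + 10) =-113729 * sqrt(10)/144 - 16247/9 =-4302.74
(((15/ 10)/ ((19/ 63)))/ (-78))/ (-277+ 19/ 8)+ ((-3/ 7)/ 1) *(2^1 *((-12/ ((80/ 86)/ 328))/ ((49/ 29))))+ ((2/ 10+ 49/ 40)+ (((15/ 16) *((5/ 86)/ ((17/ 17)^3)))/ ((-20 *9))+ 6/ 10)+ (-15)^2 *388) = 274912001857730743/ 3073412194944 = 89448.46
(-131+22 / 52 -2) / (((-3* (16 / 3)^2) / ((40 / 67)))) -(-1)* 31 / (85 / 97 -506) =181982129 / 210099136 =0.87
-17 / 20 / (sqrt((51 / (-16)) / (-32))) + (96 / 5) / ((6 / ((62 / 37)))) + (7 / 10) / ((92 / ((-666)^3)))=-9563820767 / 4255 - 4 * sqrt(102) / 15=-2247669.15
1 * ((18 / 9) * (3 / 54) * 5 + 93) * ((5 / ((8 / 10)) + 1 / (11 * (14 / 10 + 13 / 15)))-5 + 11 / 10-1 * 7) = -2419487 / 5610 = -431.28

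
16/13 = 1.23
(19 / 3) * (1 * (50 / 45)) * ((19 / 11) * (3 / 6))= 1805 / 297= 6.08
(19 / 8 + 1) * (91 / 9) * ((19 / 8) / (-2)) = -5187 / 128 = -40.52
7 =7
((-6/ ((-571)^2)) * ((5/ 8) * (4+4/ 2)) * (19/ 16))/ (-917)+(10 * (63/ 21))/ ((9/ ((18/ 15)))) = 38269389271/ 9567347104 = 4.00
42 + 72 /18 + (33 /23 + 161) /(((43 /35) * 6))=201862 /2967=68.04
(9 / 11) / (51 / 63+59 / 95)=17955 / 31394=0.57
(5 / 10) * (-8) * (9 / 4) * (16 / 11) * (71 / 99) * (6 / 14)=-3408 / 847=-4.02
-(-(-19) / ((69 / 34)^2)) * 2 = -43928 / 4761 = -9.23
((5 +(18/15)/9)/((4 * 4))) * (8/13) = 0.20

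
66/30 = 11/5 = 2.20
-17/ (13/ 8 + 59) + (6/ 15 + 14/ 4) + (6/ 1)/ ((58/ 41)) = 221129/ 28130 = 7.86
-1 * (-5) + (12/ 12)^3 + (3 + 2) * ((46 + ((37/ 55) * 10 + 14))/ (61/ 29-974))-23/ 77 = 2325641/ 434049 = 5.36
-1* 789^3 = -491169069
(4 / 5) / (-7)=-4 / 35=-0.11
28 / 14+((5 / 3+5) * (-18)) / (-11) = 142 / 11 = 12.91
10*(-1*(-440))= 4400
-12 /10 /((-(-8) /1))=-3 /20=-0.15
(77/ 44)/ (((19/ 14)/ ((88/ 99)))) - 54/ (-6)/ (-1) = -1343/ 171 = -7.85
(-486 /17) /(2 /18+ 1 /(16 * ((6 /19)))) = -139968 /1513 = -92.51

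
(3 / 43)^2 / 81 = 1 / 16641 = 0.00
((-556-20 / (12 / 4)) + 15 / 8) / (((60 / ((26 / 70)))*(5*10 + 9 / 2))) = -174967 / 2746800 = -0.06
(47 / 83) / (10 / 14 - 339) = -329 / 196544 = -0.00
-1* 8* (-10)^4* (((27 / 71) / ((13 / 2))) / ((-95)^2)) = -172800 / 333203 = -0.52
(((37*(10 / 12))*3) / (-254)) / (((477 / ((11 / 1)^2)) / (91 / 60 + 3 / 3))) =-676027 / 2907792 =-0.23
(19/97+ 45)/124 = 1096/3007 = 0.36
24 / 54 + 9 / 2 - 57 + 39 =-235 / 18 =-13.06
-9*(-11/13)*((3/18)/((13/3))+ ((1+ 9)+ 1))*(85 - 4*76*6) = -146184.04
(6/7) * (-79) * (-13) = 6162/7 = 880.29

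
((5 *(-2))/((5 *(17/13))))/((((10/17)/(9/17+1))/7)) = -2366/85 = -27.84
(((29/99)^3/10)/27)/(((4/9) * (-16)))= -24389/1862974080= -0.00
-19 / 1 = -19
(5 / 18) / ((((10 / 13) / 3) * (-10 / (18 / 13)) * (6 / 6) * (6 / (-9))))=9 / 40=0.22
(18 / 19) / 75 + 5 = 2381 / 475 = 5.01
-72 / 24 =-3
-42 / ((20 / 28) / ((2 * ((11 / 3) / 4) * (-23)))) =2479.40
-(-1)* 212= 212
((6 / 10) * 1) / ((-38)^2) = 3 / 7220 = 0.00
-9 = -9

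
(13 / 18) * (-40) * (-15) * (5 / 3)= 6500 / 9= 722.22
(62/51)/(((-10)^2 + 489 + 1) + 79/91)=0.00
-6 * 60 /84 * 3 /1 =-90 /7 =-12.86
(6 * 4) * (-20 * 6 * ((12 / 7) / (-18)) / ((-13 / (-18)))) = 34560 / 91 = 379.78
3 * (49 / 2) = 147 / 2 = 73.50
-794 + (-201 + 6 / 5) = -4969 / 5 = -993.80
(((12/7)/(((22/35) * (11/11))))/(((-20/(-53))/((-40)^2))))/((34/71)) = 4515600/187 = 24147.59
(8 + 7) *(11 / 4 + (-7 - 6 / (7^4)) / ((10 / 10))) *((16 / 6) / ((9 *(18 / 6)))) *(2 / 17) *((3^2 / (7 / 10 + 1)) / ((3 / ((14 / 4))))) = -4084100 / 892143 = -4.58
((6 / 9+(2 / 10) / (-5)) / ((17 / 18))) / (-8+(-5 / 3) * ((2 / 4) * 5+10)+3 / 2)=-423 / 17425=-0.02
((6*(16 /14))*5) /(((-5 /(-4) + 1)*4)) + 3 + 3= 9.81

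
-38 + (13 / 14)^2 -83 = -120.14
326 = 326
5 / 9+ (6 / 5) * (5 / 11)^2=875 / 1089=0.80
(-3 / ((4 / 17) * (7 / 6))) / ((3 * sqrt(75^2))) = -17 / 350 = -0.05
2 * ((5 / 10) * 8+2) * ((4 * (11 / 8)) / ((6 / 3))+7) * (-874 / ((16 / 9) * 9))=-51129 / 8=-6391.12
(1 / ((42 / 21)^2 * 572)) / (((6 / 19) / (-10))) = -95 / 6864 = -0.01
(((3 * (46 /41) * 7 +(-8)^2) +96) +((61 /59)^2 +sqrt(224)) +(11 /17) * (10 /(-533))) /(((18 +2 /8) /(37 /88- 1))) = -239305167 /40818206- 102 * sqrt(14) /803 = -6.34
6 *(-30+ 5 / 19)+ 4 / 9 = -30434 / 171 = -177.98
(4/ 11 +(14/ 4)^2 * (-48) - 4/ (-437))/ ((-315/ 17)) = 31.71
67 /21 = 3.19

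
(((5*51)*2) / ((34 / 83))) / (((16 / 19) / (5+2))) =165585 / 16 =10349.06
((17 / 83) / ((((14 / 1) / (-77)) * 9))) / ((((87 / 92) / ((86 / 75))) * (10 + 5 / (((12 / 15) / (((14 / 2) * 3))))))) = -2959088 / 2753908875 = -0.00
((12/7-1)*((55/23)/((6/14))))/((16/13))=3575/1104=3.24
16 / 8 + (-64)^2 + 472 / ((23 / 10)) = 98974 / 23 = 4303.22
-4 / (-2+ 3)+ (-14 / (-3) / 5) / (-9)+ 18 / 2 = 4.90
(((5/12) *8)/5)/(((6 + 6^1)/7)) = 7/18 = 0.39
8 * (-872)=-6976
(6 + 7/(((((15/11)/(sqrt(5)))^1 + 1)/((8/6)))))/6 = 1189/342 - 77* sqrt(5)/114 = 1.97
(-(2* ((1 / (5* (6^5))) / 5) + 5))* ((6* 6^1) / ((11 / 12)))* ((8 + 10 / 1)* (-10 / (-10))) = -972002 / 275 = -3534.55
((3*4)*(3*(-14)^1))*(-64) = 32256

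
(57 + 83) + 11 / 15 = 2111 / 15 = 140.73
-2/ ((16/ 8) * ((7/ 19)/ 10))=-190/ 7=-27.14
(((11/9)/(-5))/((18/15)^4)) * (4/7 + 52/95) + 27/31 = 1480951/2003778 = 0.74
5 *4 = 20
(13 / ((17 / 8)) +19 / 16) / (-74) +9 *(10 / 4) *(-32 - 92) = -56159107 / 20128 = -2790.10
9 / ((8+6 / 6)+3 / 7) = 21 / 22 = 0.95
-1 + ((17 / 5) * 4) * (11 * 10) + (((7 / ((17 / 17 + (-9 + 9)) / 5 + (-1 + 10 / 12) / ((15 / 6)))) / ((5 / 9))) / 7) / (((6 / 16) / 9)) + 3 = 1822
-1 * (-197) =197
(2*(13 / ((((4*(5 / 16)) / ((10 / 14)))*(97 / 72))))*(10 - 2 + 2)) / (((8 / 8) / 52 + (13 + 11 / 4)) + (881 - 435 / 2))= 648960 / 3997273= 0.16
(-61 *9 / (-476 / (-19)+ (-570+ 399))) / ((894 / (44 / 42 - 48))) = -571387 / 2892239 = -0.20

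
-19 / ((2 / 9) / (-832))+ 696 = 71832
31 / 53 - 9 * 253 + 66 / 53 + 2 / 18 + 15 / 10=-2168975 / 954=-2273.56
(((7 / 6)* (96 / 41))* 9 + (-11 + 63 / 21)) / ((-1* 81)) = -680 / 3321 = -0.20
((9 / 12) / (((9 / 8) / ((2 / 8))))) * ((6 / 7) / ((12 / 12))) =1 / 7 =0.14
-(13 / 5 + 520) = -2613 / 5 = -522.60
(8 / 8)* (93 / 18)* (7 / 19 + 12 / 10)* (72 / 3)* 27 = 498852 / 95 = 5251.07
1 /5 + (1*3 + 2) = 26 /5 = 5.20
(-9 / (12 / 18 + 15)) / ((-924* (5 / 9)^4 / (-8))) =-118098 / 2261875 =-0.05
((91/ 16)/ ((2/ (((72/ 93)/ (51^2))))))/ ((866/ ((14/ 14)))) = 91/ 93101928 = 0.00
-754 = -754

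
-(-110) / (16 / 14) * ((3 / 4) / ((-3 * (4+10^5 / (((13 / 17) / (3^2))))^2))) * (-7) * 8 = 455455 / 468183182405408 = 0.00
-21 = -21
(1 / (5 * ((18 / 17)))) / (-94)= -17 / 8460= -0.00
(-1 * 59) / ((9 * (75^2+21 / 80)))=-4720 / 4050189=-0.00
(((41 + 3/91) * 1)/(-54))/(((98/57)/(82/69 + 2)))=-1.41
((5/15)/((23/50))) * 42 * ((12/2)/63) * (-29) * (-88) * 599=305729600/69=4430863.77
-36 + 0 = -36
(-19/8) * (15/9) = -95/24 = -3.96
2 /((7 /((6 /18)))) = 0.10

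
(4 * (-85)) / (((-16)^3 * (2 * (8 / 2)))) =85 / 8192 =0.01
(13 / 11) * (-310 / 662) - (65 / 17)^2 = -15965560 / 1052249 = -15.17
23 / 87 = 0.26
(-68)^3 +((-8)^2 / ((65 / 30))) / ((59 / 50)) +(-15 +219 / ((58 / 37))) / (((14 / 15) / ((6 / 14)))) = -1370447771501 / 4359628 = -314349.70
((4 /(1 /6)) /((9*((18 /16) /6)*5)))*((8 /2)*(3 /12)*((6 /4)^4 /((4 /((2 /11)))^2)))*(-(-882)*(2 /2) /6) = 2646 /605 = 4.37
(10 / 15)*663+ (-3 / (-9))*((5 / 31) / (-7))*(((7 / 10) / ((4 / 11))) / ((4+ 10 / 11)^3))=51781706831 / 117153216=442.00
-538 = -538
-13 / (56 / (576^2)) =-77019.43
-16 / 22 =-0.73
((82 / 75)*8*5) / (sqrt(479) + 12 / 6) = -1312 / 7125 + 656*sqrt(479) / 7125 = 1.83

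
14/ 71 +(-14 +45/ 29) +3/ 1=-19048/ 2059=-9.25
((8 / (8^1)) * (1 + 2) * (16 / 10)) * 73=350.40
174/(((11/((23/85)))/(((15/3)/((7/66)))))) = 24012/119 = 201.78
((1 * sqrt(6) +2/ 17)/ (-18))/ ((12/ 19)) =-19 * sqrt(6)/ 216 - 19/ 1836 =-0.23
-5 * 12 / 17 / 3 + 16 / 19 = -108 / 323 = -0.33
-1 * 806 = -806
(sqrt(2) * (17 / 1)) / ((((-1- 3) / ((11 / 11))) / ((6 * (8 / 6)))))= -34 * sqrt(2)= -48.08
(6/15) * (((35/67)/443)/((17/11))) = 154/504577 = 0.00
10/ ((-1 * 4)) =-5/ 2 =-2.50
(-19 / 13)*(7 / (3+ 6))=-133 / 117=-1.14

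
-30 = -30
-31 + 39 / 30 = -297 / 10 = -29.70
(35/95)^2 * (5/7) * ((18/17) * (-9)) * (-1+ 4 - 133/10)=58401/6137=9.52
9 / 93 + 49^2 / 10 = 74461 / 310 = 240.20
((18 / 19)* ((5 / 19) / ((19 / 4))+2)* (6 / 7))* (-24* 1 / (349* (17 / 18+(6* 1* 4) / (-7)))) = 34618752 / 749256583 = 0.05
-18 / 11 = -1.64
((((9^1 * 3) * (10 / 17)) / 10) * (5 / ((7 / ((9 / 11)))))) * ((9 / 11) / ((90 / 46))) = 5589 / 14399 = 0.39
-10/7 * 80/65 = -160/91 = -1.76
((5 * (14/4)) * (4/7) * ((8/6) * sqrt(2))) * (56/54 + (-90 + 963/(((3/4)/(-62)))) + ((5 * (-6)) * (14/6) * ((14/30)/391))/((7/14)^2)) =-33654574640 * sqrt(2)/31671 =-1502786.65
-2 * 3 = -6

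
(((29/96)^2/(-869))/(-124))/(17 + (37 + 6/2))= 841/56605519872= 0.00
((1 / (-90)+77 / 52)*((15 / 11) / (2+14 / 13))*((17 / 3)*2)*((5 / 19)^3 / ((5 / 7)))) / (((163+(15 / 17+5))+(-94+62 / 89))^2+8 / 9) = 246532055455 / 7478420641493296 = 0.00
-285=-285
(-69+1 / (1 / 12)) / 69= -19 / 23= -0.83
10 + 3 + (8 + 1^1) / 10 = 139 / 10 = 13.90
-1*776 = -776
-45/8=-5.62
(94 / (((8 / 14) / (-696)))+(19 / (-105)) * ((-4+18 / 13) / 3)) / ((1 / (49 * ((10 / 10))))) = -3281908658 / 585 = -5610100.27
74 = 74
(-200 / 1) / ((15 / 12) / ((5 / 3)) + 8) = -160 / 7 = -22.86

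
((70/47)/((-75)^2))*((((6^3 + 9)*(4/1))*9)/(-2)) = -252/235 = -1.07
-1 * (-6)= 6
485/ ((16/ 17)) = 8245/ 16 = 515.31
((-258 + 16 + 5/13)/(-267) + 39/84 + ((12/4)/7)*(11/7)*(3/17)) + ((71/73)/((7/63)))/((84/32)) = 4.82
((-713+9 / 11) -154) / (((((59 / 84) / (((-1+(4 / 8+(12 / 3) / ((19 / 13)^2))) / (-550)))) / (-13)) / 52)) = -134042152608 / 64429475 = -2080.45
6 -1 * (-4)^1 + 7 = 17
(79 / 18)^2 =6241 / 324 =19.26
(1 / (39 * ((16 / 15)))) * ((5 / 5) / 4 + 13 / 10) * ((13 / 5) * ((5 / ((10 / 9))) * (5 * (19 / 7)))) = 5301 / 896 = 5.92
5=5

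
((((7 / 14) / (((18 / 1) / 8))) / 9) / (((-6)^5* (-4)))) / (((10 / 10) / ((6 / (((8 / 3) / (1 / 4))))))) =1 / 2239488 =0.00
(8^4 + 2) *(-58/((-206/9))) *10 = 103842.52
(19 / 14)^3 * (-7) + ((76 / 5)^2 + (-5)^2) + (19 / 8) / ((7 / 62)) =2543867 / 9800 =259.58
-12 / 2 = -6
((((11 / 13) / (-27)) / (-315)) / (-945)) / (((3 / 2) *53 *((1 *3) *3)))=-22 / 149516496675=-0.00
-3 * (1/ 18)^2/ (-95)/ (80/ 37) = 37/ 820800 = 0.00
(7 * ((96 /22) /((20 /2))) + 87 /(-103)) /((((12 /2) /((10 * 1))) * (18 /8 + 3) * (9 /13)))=72332 /71379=1.01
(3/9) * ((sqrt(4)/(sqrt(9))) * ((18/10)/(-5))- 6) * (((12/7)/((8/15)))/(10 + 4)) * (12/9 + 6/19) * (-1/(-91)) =-282/32585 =-0.01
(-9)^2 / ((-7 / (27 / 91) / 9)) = -19683 / 637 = -30.90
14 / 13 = 1.08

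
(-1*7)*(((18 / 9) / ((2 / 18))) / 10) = -63 / 5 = -12.60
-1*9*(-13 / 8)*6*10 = 1755 / 2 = 877.50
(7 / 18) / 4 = 7 / 72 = 0.10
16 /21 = 0.76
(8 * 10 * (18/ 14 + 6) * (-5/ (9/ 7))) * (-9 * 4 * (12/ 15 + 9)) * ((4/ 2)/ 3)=533120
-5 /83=-0.06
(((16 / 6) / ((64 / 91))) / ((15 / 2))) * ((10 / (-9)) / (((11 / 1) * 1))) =-91 / 1782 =-0.05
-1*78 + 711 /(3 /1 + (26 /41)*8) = 3333 /331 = 10.07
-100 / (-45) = 20 / 9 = 2.22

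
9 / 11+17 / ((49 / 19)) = 3994 / 539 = 7.41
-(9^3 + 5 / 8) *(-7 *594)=12135123 / 4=3033780.75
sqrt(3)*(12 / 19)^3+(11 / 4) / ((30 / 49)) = 1728*sqrt(3) / 6859+539 / 120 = 4.93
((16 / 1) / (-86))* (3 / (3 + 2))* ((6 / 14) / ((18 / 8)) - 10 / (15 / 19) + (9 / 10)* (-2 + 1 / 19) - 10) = 386692 / 142975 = 2.70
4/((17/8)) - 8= -104/17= -6.12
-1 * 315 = -315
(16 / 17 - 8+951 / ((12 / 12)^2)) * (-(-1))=16047 / 17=943.94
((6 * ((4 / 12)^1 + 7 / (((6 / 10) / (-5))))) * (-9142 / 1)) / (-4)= -795354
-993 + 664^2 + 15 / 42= 6158647 / 14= 439903.36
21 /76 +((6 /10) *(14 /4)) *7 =14.98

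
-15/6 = -5/2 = -2.50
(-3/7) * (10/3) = -10/7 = -1.43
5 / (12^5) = 5 / 248832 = 0.00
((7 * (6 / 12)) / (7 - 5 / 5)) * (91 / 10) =637 / 120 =5.31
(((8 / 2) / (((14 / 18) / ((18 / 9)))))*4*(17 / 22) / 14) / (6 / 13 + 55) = 15912 / 388619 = 0.04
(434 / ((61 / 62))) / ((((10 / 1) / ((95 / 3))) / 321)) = 448393.15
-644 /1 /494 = -322 /247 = -1.30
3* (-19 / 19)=-3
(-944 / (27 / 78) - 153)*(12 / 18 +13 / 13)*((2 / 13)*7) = -1814470 / 351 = -5169.43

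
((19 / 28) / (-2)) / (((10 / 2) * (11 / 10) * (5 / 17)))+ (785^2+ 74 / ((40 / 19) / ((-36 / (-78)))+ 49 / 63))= 78767624251 / 127820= 616238.65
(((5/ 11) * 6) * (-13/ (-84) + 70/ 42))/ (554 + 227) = 765/ 120274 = 0.01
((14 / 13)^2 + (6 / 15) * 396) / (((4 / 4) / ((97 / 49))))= 13078316 / 41405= 315.86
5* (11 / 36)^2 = 605 / 1296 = 0.47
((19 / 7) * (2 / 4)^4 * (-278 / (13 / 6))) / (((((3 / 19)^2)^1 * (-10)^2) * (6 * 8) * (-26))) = 953401 / 136281600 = 0.01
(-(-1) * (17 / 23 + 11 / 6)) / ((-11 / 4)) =-710 / 759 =-0.94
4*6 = 24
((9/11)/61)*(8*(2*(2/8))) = 36/671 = 0.05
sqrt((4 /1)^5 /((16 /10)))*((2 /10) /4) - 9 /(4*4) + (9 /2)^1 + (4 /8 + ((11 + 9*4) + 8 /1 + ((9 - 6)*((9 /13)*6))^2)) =2*sqrt(10) /5 + 580623 /2704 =215.99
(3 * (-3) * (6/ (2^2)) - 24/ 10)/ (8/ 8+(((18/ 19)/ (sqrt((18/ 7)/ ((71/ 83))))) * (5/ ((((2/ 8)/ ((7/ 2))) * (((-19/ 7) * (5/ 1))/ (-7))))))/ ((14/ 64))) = 1719846237/ 879685845730 - 270004896 * sqrt(82502)/ 439842922865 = -0.17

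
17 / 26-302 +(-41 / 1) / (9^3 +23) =-2946493 / 9776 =-301.40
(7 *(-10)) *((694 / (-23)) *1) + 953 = 70499 / 23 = 3065.17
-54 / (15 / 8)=-144 / 5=-28.80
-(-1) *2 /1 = 2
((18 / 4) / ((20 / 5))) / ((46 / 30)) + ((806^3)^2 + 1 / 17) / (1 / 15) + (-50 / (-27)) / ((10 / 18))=38591308919778422193005 / 9384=4112458324784571844.95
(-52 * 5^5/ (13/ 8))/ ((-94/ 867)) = 43350000/ 47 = 922340.43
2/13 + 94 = 1224/13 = 94.15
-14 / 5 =-2.80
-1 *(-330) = 330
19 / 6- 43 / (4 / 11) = -1381 / 12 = -115.08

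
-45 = -45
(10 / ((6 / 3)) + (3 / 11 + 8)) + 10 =256 / 11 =23.27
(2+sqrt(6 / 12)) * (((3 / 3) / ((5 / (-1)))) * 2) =-4 / 5 - sqrt(2) / 5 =-1.08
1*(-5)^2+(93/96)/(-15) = 11969/480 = 24.94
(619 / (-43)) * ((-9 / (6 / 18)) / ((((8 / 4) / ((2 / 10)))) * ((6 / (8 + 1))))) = 50139 / 860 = 58.30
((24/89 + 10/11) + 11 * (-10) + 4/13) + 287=2271597/12727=178.49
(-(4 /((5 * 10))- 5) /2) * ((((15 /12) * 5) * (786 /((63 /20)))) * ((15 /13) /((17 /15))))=6042375 /1547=3905.87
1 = 1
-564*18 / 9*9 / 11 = -10152 / 11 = -922.91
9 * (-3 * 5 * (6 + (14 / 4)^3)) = -52785 / 8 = -6598.12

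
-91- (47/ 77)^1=-7054/ 77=-91.61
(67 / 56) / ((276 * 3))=67 / 46368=0.00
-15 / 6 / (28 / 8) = -0.71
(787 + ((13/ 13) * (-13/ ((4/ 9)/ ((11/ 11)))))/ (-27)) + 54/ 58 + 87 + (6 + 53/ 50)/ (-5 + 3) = 3795307/ 4350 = 872.48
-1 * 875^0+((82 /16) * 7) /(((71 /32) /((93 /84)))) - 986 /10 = -29003 /355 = -81.70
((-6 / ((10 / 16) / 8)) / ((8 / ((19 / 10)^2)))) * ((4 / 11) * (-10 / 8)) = 4332 / 275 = 15.75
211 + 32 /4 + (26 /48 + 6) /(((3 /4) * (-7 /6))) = 4442 /21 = 211.52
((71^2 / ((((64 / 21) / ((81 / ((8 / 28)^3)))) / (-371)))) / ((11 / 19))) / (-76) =48435791.75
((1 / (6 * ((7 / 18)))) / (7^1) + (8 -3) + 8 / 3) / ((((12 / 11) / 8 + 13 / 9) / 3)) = 14.67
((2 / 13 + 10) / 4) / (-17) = -33 / 221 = -0.15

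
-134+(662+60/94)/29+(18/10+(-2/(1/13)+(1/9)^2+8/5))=-73825414/552015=-133.74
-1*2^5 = -32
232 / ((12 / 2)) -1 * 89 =-151 / 3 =-50.33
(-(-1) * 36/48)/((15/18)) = 9/10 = 0.90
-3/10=-0.30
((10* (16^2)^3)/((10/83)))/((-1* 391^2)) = -1392508928/152881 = -9108.45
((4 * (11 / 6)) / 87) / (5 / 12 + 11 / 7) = 616 / 14529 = 0.04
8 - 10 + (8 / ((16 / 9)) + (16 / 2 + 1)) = 11.50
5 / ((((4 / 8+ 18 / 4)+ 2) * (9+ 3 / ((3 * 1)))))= 1 / 14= 0.07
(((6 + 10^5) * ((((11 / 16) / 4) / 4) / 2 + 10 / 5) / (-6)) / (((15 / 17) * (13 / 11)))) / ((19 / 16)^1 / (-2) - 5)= 215062903 / 37232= 5776.29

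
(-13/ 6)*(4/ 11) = -26/ 33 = -0.79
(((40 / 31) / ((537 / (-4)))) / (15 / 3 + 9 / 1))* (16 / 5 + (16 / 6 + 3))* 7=-2128 / 49941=-0.04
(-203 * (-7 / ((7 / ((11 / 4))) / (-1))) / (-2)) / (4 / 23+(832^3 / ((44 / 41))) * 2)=564949 / 2172409348448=0.00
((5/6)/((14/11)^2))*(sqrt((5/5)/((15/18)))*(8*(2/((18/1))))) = 121*sqrt(30)/1323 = 0.50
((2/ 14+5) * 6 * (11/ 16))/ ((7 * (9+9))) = 33/ 196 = 0.17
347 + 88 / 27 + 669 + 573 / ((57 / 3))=538351 / 513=1049.42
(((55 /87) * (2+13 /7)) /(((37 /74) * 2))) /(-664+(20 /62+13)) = -15345 /4094713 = -0.00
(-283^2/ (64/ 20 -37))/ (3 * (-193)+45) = -400445/ 90246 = -4.44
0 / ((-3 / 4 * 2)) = 0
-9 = -9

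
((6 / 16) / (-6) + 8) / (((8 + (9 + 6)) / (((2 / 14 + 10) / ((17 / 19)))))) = 171323 / 43792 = 3.91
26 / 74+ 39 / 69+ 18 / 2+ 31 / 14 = 144527 / 11914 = 12.13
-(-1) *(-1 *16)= -16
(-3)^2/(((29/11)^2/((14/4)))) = 7623/1682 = 4.53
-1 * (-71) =71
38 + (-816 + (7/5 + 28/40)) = -7759/10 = -775.90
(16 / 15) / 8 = 2 / 15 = 0.13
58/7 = 8.29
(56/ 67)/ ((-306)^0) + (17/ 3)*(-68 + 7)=-69311/ 201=-344.83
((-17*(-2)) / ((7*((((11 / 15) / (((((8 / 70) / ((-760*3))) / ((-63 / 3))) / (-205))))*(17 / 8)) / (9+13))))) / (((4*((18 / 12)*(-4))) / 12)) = 0.00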